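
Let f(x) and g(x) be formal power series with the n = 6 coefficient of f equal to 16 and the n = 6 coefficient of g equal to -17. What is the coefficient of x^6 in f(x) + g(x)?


Addition of formal power series is termwise.
The coefficient of x^6 in f + g = 16 + -17
= -1

-1


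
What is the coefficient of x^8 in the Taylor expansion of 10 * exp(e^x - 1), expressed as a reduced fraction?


exp(e^x - 1) = sum_{k>=0} Bell_k x^k / k!, where Bell_k is the k-th Bell number.
So the coefficient of x^8 is 10 * Bell_8 / 8!.
Computing: Bell_8 = 4140 and 8! = 40320, giving
10 * 4140/40320 = 115/112.

115/112


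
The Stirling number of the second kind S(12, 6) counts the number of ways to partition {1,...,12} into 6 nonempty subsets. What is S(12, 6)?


Using the explicit formula S(n,k) = (1/k!) sum_{j=0}^{k} (-1)^(k-j) C(k,j) j^n:
S(12, 6) = 1323652
Equivalently, S(n,k) is n! times the coefficient of x^n in the EGF (e^x - 1)^k / k!.

1323652


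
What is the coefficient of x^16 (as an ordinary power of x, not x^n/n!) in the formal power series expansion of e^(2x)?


The exponential series is e^y = sum_{k>=0} y^k / k!. Substituting y = 2x gives
e^(2x) = sum_{k>=0} 2^k x^k / k!.
So the coefficient of x^n is a^n/n! with a = 2, n = 16:
2^16 / 16! = 65536/20922789888000 = 2/638512875

2/638512875


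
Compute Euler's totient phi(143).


phi(n) counts integers in [1, n] coprime to n. Using the multiplicative formula phi(n) = n * prod_{p | n} (1 - 1/p):
143 = 11 * 13, so
phi(143) = 143 * (1 - 1/11) * (1 - 1/13) = 120.

120


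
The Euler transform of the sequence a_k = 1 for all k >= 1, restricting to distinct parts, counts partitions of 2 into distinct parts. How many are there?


Partitions of 2 into distinct parts can be computed via generating function.
Product (1+x)(1+x^2)(1+x^3)...
The coefficient of x^2 = 1

1


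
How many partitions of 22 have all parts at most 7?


Using the generating function (1-x)^(-1)(1-x^2)^(-1)...(1-x^7)^(-1),
the coefficient of x^22 counts these restricted partitions.
Result = 522

522


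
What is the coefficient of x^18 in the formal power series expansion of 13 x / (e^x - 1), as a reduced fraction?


The exponential generating function for Bernoulli numbers is
x / (e^x - 1) = sum_{k>=0} B_k x^k / k!.
So the coefficient of x^18 in 13 x / (e^x - 1) is 13 B_18 / 18!.
Computing: B_18 = 43867/798, 18! = 6402373705728000, giving
13 * 43867/798 / 6402373705728000 = 43867/393007247474688000.

43867/393007247474688000


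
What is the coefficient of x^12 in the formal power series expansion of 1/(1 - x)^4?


The expansion 1/(1 - x)^r = sum_{k>=0} C(k + r - 1, r - 1) x^k follows from the multiset / negative-binomial theorem (or from repeated differentiation of the geometric series).
For r = 4 and k = 12:
C(15, 3) = 1307674368000 / (6 * 479001600) = 455.

455


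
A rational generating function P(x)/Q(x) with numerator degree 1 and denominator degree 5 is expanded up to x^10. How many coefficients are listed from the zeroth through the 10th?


Expanding up to x^10 gives the coefficients for x^0, x^1, ..., x^10.
That is 10 + 1 = 11 coefficients in total.

11


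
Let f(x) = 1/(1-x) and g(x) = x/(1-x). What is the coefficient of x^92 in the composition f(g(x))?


First simplify the composition: f(g(x)) = 1/(1 - x/(1-x)) = (1-x)/((1-x) - x) = (1-x)/(1-2x).
Now extract the coefficient. Write (1-x)/(1-2x) = 1/(1-2x) - x/(1-2x).
The coefficient of x^n in 1/(1-2x) is 2^n, and in x/(1-2x) is 2^(n-1) (for n >= 1).
So the coefficient of x^92 is 2^92 - 2^91 = 4951760157141521099596496896 - 2475880078570760549798248448 = 2475880078570760549798248448.

2475880078570760549798248448


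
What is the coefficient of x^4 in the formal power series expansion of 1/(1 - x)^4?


The negative binomial / multiset identity is
1/(1 - x)^r = sum_{k>=0} C(k + r - 1, r - 1) x^k.
Here r = 4 and k = 4, so the coefficient is
C(4 + 3, 3) = C(7, 3)
= 35

35


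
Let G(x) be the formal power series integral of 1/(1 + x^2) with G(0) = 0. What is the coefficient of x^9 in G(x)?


1/(1 + x^2) = sum_{j>=0} (-1)^j x^(2j). Integrating termwise with G(0) = 0:
G(x) = sum_{j>=0} (-1)^j x^(2j+1) / (2j+1) = arctan(x).
Only odd powers are nonzero. For x^9 write 9 = 2*4 + 1, giving
(-1)^4 / 9 = 1/9 = 1/9.

1/9


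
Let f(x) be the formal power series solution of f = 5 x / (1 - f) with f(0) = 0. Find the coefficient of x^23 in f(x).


Apply Lagrange inversion: f = 5 x * phi(f) with phi(t) = 1/(1 - t), so
[x^n] f = 5^n * (1/n) [t^(n-1)] phi(t)^n = 5^n * (1/n) [t^(n-1)] (1 - t)^(-n) = 5^n * (1/n) C(2n - 2, n - 1) = 5^n * C_{n-1}.
For n = 23: C_22 = C(44, 22) / 23 = 2104098963720/23 = 91482563640.
With the 5^23 = 11920928955078125 factor, the coefficient is 11920928955078125 * 91482563640 = 1090557141780853271484375000.

1090557141780853271484375000


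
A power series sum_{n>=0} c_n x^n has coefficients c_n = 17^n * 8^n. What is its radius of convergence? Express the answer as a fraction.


By the root test (Cauchy-Hadamard), the radius is R = 1 / limsup_n |c_n|^(1/n).
Here |c_n|^(1/n) = (17^n * 8^n)^(1/n) = 17 * 8 = 136 for all n.
So R = 1/136 = 1/136.

1/136


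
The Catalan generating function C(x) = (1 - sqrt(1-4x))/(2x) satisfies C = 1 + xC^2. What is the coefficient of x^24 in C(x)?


Substituting x -> x scales the n-th coefficient by 1, so [x^24] C(x) = C_24.
C_24 = C(2*24, 24)/(25) = 32247603683100/25 = 1289904147324.
= 1289904147324.

1289904147324


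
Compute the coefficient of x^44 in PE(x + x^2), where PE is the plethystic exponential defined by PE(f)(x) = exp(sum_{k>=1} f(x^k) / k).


With f(x) = x + x^2, the exponent is sum_{k>=1} (x^k + x^(2k)) / k = -ln(1 - x) - ln(1 - x^2). Exponentiating:
PE(x + x^2) = 1 / ((1 - x)(1 - x^2)).
This is the generating function for partitions of n into parts of size 1 or 2. The number of 2's can be any j in 0..22, and the rest are 1's, so
[x^44] = floor(44/2) + 1 = 23.

23


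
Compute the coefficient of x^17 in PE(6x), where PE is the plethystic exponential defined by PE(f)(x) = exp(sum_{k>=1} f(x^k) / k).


With f(x) = 6x, the exponent is sum_{k>=1} 6 x^k / k = 6 * (-ln(1 - x)). Exponentiating:
PE(6x) = exp(-6 ln(1 - x)) = 1/(1 - x)^6.
By the negative binomial expansion, [x^n] 1/(1 - x)^6 = C(n + 5, 5).
For n = 17: C(22, 5) = 26334.

26334


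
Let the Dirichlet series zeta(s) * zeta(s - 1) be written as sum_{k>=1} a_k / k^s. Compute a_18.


Convolution gives a_k = sum_{d | k} d * 1 = sum_{d | k} d = sigma(k), the sum of positive divisors of k.
For k = 18, the divisors are 1, 2, 3, 6, 9, 18, so
sigma(18) = 1 + 2 + 3 + 6 + 9 + 18 = 39.

39


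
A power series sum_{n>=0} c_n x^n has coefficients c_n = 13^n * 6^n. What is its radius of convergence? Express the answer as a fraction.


By the root test (Cauchy-Hadamard), the radius is R = 1 / limsup_n |c_n|^(1/n).
Here |c_n|^(1/n) = (13^n * 6^n)^(1/n) = 13 * 6 = 78 for all n.
So R = 1/78 = 1/78.

1/78


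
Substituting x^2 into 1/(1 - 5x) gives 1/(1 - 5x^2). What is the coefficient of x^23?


Since 1/(1 - 5x^2) only has even powers of x,
the coefficient of x^23 (odd) is 0.

0


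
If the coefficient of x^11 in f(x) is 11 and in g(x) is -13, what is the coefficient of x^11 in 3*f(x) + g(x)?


Scalar multiplication scales coefficients: 3 * 11 = 33.
Then add the g coefficient: 33 + -13
= 20

20


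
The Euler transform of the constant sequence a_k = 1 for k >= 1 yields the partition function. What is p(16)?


The Euler transform converts the sequence a_k = 1 into the number of integer partitions.
Using the recurrence or dynamic programming:
p(16) = 231

231


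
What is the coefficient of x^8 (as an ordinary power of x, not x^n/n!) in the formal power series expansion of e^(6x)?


The exponential series is e^y = sum_{k>=0} y^k / k!. Substituting y = 6x gives
e^(6x) = sum_{k>=0} 6^k x^k / k!.
So the coefficient of x^n is a^n/n! with a = 6, n = 8:
6^8 / 8! = 1679616/40320 = 1458/35

1458/35


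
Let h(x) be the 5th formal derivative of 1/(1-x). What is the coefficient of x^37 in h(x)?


Differentiating 5 times: d^5/dx^5 [1/(1-x)] = 5!/(1-x)^6.
The expansion 1/(1-x)^6 = sum_{k>=0} C(k+5, 5) x^k, so the coefficient of x^n in 5!/(1-x)^6 is 5! * C(n+5, 5).
For n = 37: 120 * C(42, 5) = 120 * 850668 = 102080160

102080160


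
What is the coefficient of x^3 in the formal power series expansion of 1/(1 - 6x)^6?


The general identity 1/(1 - c x)^r = sum_{k>=0} c^k C(k + r - 1, r - 1) x^k follows by substituting y = c x into 1/(1 - y)^r = sum_{k>=0} C(k + r - 1, r - 1) y^k.
For c = 6, r = 6, k = 3:
6^3 * C(8, 5) = 216 * 56 = 12096.

12096


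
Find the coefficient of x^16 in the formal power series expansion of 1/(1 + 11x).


Write 1/(1 + c x) = 1/(1 - (-c) x) and apply the geometric-series identity
1/(1 - y) = sum_{k>=0} y^k to get 1/(1 + c x) = sum_{k>=0} (-c)^k x^k.
So the coefficient of x^k is (-c)^k = (-1)^k * c^k.
Here c = 11 and k = 16:
(-11)^16 = 1 * 45949729863572161 = 45949729863572161

45949729863572161


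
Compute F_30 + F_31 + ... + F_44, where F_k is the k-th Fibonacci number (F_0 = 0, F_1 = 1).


Use the identity sum_{k=0}^{N} F_k = F_{N+2} - 1 (which follows from F_{k+2} - F_{k+1} = F_k). Then
sum_{k=30}^{44} F_k = (F_{46} - 1) - (F_{31} - 1) = F_{46} - F_{31}.
Computing: F_{46} = 1836311903, F_{31} = 1346269, so
Sum = 1836311903 - 1346269 = 1834965634.

1834965634


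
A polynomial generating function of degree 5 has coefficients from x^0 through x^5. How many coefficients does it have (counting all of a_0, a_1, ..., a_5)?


A polynomial of degree 5 takes the form a_0 + a_1 x + ... + a_5 x^5.
The number of coefficients is 5 + 1 = 6.

6


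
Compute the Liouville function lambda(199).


The Liouville function is lambda(k) = (-1)^Omega(k), where Omega(k) counts the prime factors of k with multiplicity.
Factoring: 199 = 199, so Omega(199) = 1.
lambda(199) = (-1)^1 = -1.

-1


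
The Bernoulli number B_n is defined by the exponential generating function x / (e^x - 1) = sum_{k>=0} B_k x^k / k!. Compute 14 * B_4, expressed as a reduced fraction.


Bernoulli numbers can also be computed recursively via B_0 = 1 and sum_{j=0}^{m} C(m+1, j) B_j = 0 for m >= 1. Odd-index Bernoulli numbers vanish for k >= 3.
Computing B_4 = -1/30, so 14 * B_4 = 14 * -1/30 = -7/15.

-7/15


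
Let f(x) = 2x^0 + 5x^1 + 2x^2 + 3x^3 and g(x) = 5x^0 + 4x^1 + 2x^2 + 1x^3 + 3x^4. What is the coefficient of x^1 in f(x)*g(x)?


Cauchy product at x^1:
2*4 + 5*5
= 33

33


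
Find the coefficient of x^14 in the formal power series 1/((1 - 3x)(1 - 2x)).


By partial fractions or Cauchy convolution:
The coefficient equals sum_{k=0}^{14} 3^k * 2^(14-k).
= 14316139

14316139


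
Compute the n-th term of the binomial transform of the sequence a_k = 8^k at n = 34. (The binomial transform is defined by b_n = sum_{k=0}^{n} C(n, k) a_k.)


With a_k = 8^k, b_n = sum_{k=0}^{n} C(n, k) 8^k = (1 + 8)^n by the binomial theorem.
For n = 34: (1 + 8)^34 = 9^34 = 278128389443693511257285776231761.

278128389443693511257285776231761


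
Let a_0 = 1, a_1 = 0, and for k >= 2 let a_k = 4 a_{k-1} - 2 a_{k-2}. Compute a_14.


Iterating the recurrence forward:
a_0 = 1
a_1 = 0
a_2 = 4*0 - 2*1 = -2
a_3 = 4*-2 - 2*0 = -8
a_4 = 4*-8 - 2*-2 = -28
a_5 = 4*-28 - 2*-8 = -96
a_6 = 4*-96 - 2*-28 = -328
a_7 = 4*-328 - 2*-96 = -1120
a_8 = 4*-1120 - 2*-328 = -3824
a_9 = 4*-3824 - 2*-1120 = -13056
a_10 = 4*-13056 - 2*-3824 = -44576
a_11 = 4*-44576 - 2*-13056 = -152192
a_12 = 4*-152192 - 2*-44576 = -519616
a_13 = 4*-519616 - 2*-152192 = -1774080
a_14 = 4*-1774080 - 2*-519616 = -6057088
So a_14 = -6057088.

-6057088


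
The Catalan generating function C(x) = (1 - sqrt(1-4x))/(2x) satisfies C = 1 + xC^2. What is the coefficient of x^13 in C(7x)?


Substituting x -> 7x scales the n-th coefficient by 7^n, so [x^13] C(7x) = 7^13 * C_13.
C_13 = C(2*13, 13)/(14) = 10400600/14 = 742900.
So 7^13 * 742900 = 96889010407 * 742900 = 71978845831360300.

71978845831360300


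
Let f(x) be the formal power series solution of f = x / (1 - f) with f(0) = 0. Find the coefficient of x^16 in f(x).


Apply Lagrange inversion: f = x * phi(f) with phi(t) = 1/(1 - t), so
[x^n] f = (1/n) [t^(n-1)] phi(t)^n = (1/n) [t^(n-1)] (1 - t)^(-n) = (1/n) C(2n - 2, n - 1) = C_{n-1}.
For n = 16: C_15 = C(30, 15) / 16 = 155117520/16 = 9694845 = 9694845.

9694845


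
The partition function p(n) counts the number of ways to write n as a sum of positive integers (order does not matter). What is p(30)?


Using the generating function prod_{k>=1} 1/(1-x^k), we compute p(30).
By dynamic programming over parts 1 through 30:
p(30) = 5604

5604


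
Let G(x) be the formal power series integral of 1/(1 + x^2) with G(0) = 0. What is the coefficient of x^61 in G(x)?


1/(1 + x^2) = sum_{j>=0} (-1)^j x^(2j). Integrating termwise with G(0) = 0:
G(x) = sum_{j>=0} (-1)^j x^(2j+1) / (2j+1) = arctan(x).
Only odd powers are nonzero. For x^61 write 61 = 2*30 + 1, giving
(-1)^30 / 61 = 1/61 = 1/61.

1/61


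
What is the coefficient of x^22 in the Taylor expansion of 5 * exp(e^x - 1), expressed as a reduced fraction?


exp(e^x - 1) = sum_{k>=0} Bell_k x^k / k!, where Bell_k is the k-th Bell number.
So the coefficient of x^22 is 5 * Bell_22 / 22!.
Computing: Bell_22 = 4506715738447323 and 22! = 1124000727777607680000, giving
5 * 4506715738447323/1124000727777607680000 = 88366975263673/4407845991284736000.

88366975263673/4407845991284736000


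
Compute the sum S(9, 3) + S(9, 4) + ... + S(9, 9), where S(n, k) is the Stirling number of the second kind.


By definition, S(n, k) counts partitions of an n-set into exactly k nonempty blocks.
Computing row n = 9 for k = 3..9:
S(9, k): 3025, 7770, 6951, 2646, 462, 36, 1
Sum = 20891.

20891


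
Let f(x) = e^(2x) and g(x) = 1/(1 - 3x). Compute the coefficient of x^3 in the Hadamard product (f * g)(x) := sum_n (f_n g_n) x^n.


Expanding: f_k = 2^k/k! (from e^(2x)) and g_k = 3^k (from 1/(1 - 3x)). So the Hadamard coefficient (f * g)_k = 2^k 3^k / k! = (6)^k / k!.
For k = 3: 6^3/3! = 216/6 = 36.

36


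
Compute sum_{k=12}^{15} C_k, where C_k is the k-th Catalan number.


C_12 through C_15: 208012, 742900, 2674440, 9694845
Sum = 208012 + 742900 + 2674440 + 9694845
= 13320197

13320197


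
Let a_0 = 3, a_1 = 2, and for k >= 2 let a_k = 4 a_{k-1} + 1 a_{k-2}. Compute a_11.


Iterating the recurrence forward:
a_0 = 3
a_1 = 2
a_2 = 4*2 + 1*3 = 11
a_3 = 4*11 + 1*2 = 46
a_4 = 4*46 + 1*11 = 195
a_5 = 4*195 + 1*46 = 826
a_6 = 4*826 + 1*195 = 3499
a_7 = 4*3499 + 1*826 = 14822
a_8 = 4*14822 + 1*3499 = 62787
a_9 = 4*62787 + 1*14822 = 265970
a_10 = 4*265970 + 1*62787 = 1126667
a_11 = 4*1126667 + 1*265970 = 4772638
So a_11 = 4772638.

4772638


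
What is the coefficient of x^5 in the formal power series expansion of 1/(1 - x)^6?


The expansion 1/(1 - x)^r = sum_{k>=0} C(k + r - 1, r - 1) x^k follows from the multiset / negative-binomial theorem (or from repeated differentiation of the geometric series).
For r = 6 and k = 5:
C(10, 5) = 3628800 / (120 * 120) = 252.

252


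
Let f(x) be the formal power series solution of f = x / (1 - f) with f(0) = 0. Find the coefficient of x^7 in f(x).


Apply Lagrange inversion: f = x * phi(f) with phi(t) = 1/(1 - t), so
[x^n] f = (1/n) [t^(n-1)] phi(t)^n = (1/n) [t^(n-1)] (1 - t)^(-n) = (1/n) C(2n - 2, n - 1) = C_{n-1}.
For n = 7: C_6 = C(12, 6) / 7 = 924/7 = 132 = 132.

132


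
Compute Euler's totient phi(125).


phi(n) counts integers in [1, n] coprime to n. Using the multiplicative formula phi(n) = n * prod_{p | n} (1 - 1/p):
125 = 5^3, so
phi(125) = 125 * (1 - 1/5) = 100.

100


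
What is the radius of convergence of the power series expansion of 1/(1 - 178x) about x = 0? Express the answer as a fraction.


Expanding 1/(1 - 178x) = sum_{k>=0} 178^k x^k, the series converges when |178x| < 1, i.e., |x| < 1/178.
So the radius of convergence is 1/178 = 1/178.

1/178


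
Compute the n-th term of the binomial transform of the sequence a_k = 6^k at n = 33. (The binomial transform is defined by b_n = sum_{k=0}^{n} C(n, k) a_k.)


With a_k = 6^k, b_n = sum_{k=0}^{n} C(n, k) 6^k = (1 + 6)^n by the binomial theorem.
For n = 33: (1 + 6)^33 = 7^33 = 7730993719707444524137094407.

7730993719707444524137094407


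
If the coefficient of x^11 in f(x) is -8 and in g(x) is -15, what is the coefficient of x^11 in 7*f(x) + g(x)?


Scalar multiplication scales coefficients: 7 * -8 = -56.
Then add the g coefficient: -56 + -15
= -71

-71


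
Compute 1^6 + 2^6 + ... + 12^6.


This power sum has a closed form given by Faulhaber's formula
sum_{k=1}^{m} k^p = (1 / (p + 1)) * sum_{j=0}^{p} C(p + 1, j) B_j m^(p + 1 - j),
but for small m direct computation is fastest:
1 + 64 + 729 + 4096 + 15625 + 46656 + 117649 + 262144 + 531441 + 1000000 + 1771561 + 2985984 = 6735950.

6735950


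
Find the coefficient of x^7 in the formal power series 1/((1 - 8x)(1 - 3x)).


By partial fractions or Cauchy convolution:
The coefficient equals sum_{k=0}^{7} 8^k * 3^(7-k).
= 3354131

3354131


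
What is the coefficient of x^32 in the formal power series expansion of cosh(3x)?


The Maclaurin series is cosh(t) = sum_{m>=0} t^(2m) / (2m)!, so substituting t = 3x, only even powers of x are nonzero, with coefficient of x^(2m) equal to 3^(2m) / (2m)!.
For x^32 the coefficient is 3^32/32! = 1853020188851841/263130836933693530167218012160000000 = 387420489/55014121340467297648640000000.

387420489/55014121340467297648640000000


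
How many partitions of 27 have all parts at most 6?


Using the generating function (1-x)^(-1)(1-x^2)^(-1)...(1-x^6)^(-1),
the coefficient of x^27 counts these restricted partitions.
Result = 811

811


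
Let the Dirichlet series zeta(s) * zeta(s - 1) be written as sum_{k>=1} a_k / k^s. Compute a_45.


Convolution gives a_k = sum_{d | k} d * 1 = sum_{d | k} d = sigma(k), the sum of positive divisors of k.
For k = 45, the divisors are 1, 3, 5, 9, 15, 45, so
sigma(45) = 1 + 3 + 5 + 9 + 15 + 45 = 78.

78


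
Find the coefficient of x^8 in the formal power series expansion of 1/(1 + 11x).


Write 1/(1 + c x) = 1/(1 - (-c) x) and apply the geometric-series identity
1/(1 - y) = sum_{k>=0} y^k to get 1/(1 + c x) = sum_{k>=0} (-c)^k x^k.
So the coefficient of x^k is (-c)^k = (-1)^k * c^k.
Here c = 11 and k = 8:
(-11)^8 = 1 * 214358881 = 214358881

214358881


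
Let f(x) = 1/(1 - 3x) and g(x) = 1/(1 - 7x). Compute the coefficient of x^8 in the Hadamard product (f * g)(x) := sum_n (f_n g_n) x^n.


f has coefficients f_k = 3^k and g has coefficients g_k = 7^k, so the Hadamard product has coefficient (f*g)_k = 3^k * 7^k = 21^k.
For k = 8: 21^8 = 37822859361.

37822859361


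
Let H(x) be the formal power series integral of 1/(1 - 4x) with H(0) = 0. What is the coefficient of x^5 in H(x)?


1/(1 - 4x) = sum_{k>=0} 4^k x^k. Integrating termwise with H(0) = 0:
H(x) = sum_{k>=0} 4^k x^(k+1) / (k+1) = sum_{m>=1} 4^(m-1) x^m / m.
For m = 5: 4^4/5 = 256/5 = 256/5.

256/5


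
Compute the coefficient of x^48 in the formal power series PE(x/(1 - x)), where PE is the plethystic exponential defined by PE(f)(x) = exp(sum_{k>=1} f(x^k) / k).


For f(x) = x/(1 - x) we have
sum_{k>=1} f(x^k) / k = sum_{k>=1} (1/k) * x^k / (1 - x^k) = sum_{k, m >= 1} x^(k m) / k,
which after exponentiating simplifies to
PE(x/(1 - x)) = prod_{k>=1} 1 / (1 - x^k).
This is the generating function for the partition function p(n), so the coefficient of x^48 is p(48).
Computing p(48) by dynamic programming over parts 1, 2, ..., 48: p(48) = 147273.

147273


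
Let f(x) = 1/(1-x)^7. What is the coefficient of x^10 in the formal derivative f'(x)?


Differentiate: d/dx [ 1/(1-x)^r ] = r / (1-x)^(r+1).
Here r = 7, so f'(x) = 7 / (1-x)^8.
The expansion of 1/(1-x)^(r+1) has coefficient of x^n equal to C(n+r, r).
So the coefficient of x^10 in f'(x) is
7 * C(17, 7) = 7 * 19448 = 136136

136136


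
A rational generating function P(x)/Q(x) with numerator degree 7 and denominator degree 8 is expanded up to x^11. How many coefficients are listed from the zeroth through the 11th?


Expanding up to x^11 gives the coefficients for x^0, x^1, ..., x^11.
That is 11 + 1 = 12 coefficients in total.

12


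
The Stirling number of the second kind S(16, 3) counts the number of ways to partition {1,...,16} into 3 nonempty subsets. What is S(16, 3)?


Using the explicit formula S(n,k) = (1/k!) sum_{j=0}^{k} (-1)^(k-j) C(k,j) j^n:
S(16, 3) = 7141686
Equivalently, S(n,k) is n! times the coefficient of x^n in the EGF (e^x - 1)^k / k!.

7141686


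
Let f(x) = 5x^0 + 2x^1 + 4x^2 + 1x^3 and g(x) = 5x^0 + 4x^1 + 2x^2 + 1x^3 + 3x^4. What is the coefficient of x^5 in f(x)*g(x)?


Cauchy product at x^5:
2*3 + 4*1 + 1*2
= 12

12


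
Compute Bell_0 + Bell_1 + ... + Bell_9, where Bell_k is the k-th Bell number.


Recall Bell_k counts set partitions of a k-set (with Bell_0 = 1 by convention).
Bell_0 through Bell_9: 1, 1, 2, 5, 15, 52, 203, 877, 4140, 21147
Sum = 1 + 1 + 2 + 5 + 15 + 52 + 203 + 877 + 4140 + 21147 = 26443.

26443


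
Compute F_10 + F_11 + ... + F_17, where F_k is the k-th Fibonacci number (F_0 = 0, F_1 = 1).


Use the identity sum_{k=0}^{N} F_k = F_{N+2} - 1 (which follows from F_{k+2} - F_{k+1} = F_k). Then
sum_{k=10}^{17} F_k = (F_{19} - 1) - (F_{11} - 1) = F_{19} - F_{11}.
Computing: F_{19} = 4181, F_{11} = 89, so
Sum = 4181 - 89 = 4092.

4092


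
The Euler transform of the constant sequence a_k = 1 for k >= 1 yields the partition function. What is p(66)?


The Euler transform converts the sequence a_k = 1 into the number of integer partitions.
Using the recurrence or dynamic programming:
p(66) = 2323520

2323520


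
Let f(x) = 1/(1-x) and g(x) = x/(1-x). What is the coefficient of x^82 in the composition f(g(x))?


First simplify the composition: f(g(x)) = 1/(1 - x/(1-x)) = (1-x)/((1-x) - x) = (1-x)/(1-2x).
Now extract the coefficient. Write (1-x)/(1-2x) = 1/(1-2x) - x/(1-2x).
The coefficient of x^n in 1/(1-2x) is 2^n, and in x/(1-2x) is 2^(n-1) (for n >= 1).
So the coefficient of x^82 is 2^82 - 2^81 = 4835703278458516698824704 - 2417851639229258349412352 = 2417851639229258349412352.

2417851639229258349412352


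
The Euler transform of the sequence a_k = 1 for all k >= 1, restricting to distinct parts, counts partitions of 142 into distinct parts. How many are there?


Partitions of 142 into distinct parts can be computed via generating function.
Product (1+x)(1+x^2)(1+x^3)...
The coefficient of x^142 = 11086968

11086968


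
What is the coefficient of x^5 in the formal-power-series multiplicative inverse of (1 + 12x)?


The inverse is 1/(1 + 12x). Apply the geometric identity 1/(1 - y) = sum_{k>=0} y^k with y = -12x:
1/(1 + 12x) = sum_{k>=0} (-12)^k x^k.
So the coefficient of x^5 is (-12)^5 = -248832.

-248832


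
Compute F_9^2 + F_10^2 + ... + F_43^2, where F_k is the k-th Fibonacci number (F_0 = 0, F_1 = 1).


There is a standard identity sum_{k=0}^{N} F_k^2 = F_N * F_{N+1} (proved inductively from the telescoping relation F_k^2 = F_k F_{k+1} - F_{k-1} F_k). Then
sum_{k=9}^{43} F_k^2 = F_43 F_44 - F_8 F_9.
Computing: F_43 = 433494437, F_44 = 701408733, F_8 = 21, F_9 = 34.
Sum = 433494437 * 701408733 - 21 * 34 = 304056783818717607.

304056783818717607


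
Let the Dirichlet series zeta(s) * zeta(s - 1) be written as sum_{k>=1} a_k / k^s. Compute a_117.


Convolution gives a_k = sum_{d | k} d * 1 = sum_{d | k} d = sigma(k), the sum of positive divisors of k.
For k = 117, the divisors are 1, 3, 9, 13, 39, 117, so
sigma(117) = 1 + 3 + 9 + 13 + 39 + 117 = 182.

182


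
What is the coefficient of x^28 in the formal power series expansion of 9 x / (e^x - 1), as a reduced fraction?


The exponential generating function for Bernoulli numbers is
x / (e^x - 1) = sum_{k>=0} B_k x^k / k!.
So the coefficient of x^28 in 9 x / (e^x - 1) is 9 B_28 / 28!.
Computing: B_28 = -23749461029/870, 28! = 304888344611713860501504000000, giving
9 * -23749461029/870 / 304888344611713860501504000000 = -3392780147/4210362854161762835496960000000.

-3392780147/4210362854161762835496960000000


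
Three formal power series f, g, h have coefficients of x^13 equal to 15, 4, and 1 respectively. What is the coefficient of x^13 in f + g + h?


Series addition is componentwise:
15 + 4 + 1
= 20

20


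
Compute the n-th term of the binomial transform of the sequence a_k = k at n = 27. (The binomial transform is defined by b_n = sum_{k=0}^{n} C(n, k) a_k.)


With a_k = k, b_n = sum_{k=0}^{n} C(n, k) k. Using k * C(n, k) = n * C(n-1, k-1) gives b_n = n * sum_{k>=1} C(n-1, k-1) = n * 2^(n-1).
For n = 27: 27 * 2^26 = 27 * 67108864 = 1811939328.

1811939328


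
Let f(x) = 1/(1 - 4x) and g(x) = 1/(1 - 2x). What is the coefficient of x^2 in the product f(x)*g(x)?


The coefficient of x^n in f*g is the Cauchy product: sum_{k=0}^{n} a^k * b^(n-k).
With a=4, b=2, n=2:
sum_{k=0}^{2} 4^k * 2^(2-k)
= 28

28


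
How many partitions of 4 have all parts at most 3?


Using the generating function (1-x)^(-1)(1-x^2)^(-1)(1-x^3)^(-1),
the coefficient of x^4 counts these restricted partitions.
Result = 4

4


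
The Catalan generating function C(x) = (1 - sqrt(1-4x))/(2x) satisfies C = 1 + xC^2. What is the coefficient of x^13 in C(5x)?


Substituting x -> 5x scales the n-th coefficient by 5^n, so [x^13] C(5x) = 5^13 * C_13.
C_13 = C(2*13, 13)/(14) = 10400600/14 = 742900.
So 5^13 * 742900 = 1220703125 * 742900 = 906860351562500.

906860351562500


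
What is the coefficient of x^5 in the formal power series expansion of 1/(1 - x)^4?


The expansion 1/(1 - x)^r = sum_{k>=0} C(k + r - 1, r - 1) x^k follows from the multiset / negative-binomial theorem (or from repeated differentiation of the geometric series).
For r = 4 and k = 5:
C(8, 3) = 40320 / (6 * 120) = 56.

56


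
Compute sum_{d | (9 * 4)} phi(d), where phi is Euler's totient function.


First, 9 * 4 = 36. One classical identity is sum_{d | n} phi(d) = n (each k in [1, n] has a unique gcd with n, and among the k's with gcd(k, n) = n/d there are phi(d) of them). So the sum equals 36. We also verify directly:
Divisors of 36: 1, 2, 3, 4, 6, 9, 12, 18, 36.
phi values: 1, 1, 2, 2, 2, 6, 4, 6, 12.
Sum = 36.

36


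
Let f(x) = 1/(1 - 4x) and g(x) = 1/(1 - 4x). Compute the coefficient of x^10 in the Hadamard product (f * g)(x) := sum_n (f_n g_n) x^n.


f has coefficients f_k = 4^k and g has coefficients g_k = 4^k, so the Hadamard product has coefficient (f*g)_k = 4^k * 4^k = 16^k.
For k = 10: 16^10 = 1099511627776.

1099511627776


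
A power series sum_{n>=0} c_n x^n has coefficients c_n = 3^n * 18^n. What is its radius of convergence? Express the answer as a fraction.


By the root test (Cauchy-Hadamard), the radius is R = 1 / limsup_n |c_n|^(1/n).
Here |c_n|^(1/n) = (3^n * 18^n)^(1/n) = 3 * 18 = 54 for all n.
So R = 1/54 = 1/54.

1/54


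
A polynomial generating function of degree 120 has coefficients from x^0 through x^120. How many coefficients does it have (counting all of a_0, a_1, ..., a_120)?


A polynomial of degree 120 takes the form a_0 + a_1 x + ... + a_120 x^120.
The number of coefficients is 120 + 1 = 121.

121


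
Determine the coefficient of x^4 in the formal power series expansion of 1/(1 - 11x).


The geometric series identity gives 1/(1 - c x) = sum_{k>=0} c^k x^k, so the coefficient of x^k is c^k.
Here c = 11 and k = 4.
Computing: 11^4 = 14641

14641


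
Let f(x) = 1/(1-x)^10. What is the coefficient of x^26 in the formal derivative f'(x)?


Differentiate: d/dx [ 1/(1-x)^r ] = r / (1-x)^(r+1).
Here r = 10, so f'(x) = 10 / (1-x)^11.
The expansion of 1/(1-x)^(r+1) has coefficient of x^n equal to C(n+r, r).
So the coefficient of x^26 in f'(x) is
10 * C(36, 10) = 10 * 254186856 = 2541868560

2541868560


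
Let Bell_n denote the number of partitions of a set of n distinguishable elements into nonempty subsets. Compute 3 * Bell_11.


Bell_11 can be computed from the Bell triangle or from Dobinski's identity Bell_n = (1/e) * sum_{k>=0} k^n / k!.
Computing Bell_11 = 678570.
Then 3 * 678570 = 2035710.

2035710


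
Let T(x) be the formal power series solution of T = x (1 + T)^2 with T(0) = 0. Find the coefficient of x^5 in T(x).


Apply the Lagrange inversion formula: if T = x * phi(T) with phi(t) = (1 + t)^2, then [x^n] T = (1/n) [t^(n-1)] phi(t)^n = (1/n) [t^(n-1)] (1 + t)^(2n) = (1/n) C(2n, n-1).
Using the identity C(2n, n-1) = C(2n, n) * n / (n+1), the unscaled factor equals C(2n, n) / (n+1) = C_n, the n-th Catalan number.
For n = 5: C_5 = C(10, 5) / 6 = 252/6 = 42 = 42.

42


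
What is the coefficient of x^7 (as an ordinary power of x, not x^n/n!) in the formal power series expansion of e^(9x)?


The exponential series is e^y = sum_{k>=0} y^k / k!. Substituting y = 9x gives
e^(9x) = sum_{k>=0} 9^k x^k / k!.
So the coefficient of x^n is a^n/n! with a = 9, n = 7:
9^7 / 7! = 4782969/5040 = 531441/560

531441/560


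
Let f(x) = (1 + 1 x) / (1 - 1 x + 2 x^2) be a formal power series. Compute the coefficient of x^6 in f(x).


Write f(x) = sum_{k>=0} a_k x^k. Multiplying both sides by 1 - 1 x + 2 x^2 gives
(1 - 1 x + 2 x^2) sum_{k>=0} a_k x^k = 1 + 1 x.
Matching coefficients:
 x^0: a_0 = 1
 x^1: a_1 - 1 a_0 = 1  =>  a_1 = 1*1 + 1 = 2
 x^k (k >= 2): a_k = 1 a_{k-1} - 2 a_{k-2}.
Iterating: a_2 = 0, a_3 = -4, a_4 = -4, a_5 = 4, a_6 = 12.
So the coefficient of x^6 is 12.

12


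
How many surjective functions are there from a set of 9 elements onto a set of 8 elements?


By inclusion-exclusion on which target elements are missed, the number of surjections from an n-set onto a k-set is
surj(n, k) = sum_{j=0}^{k} (-1)^j C(k, j) (k - j)^n.
Equivalently surj(n, k) = k! * S(n, k), where S(n, k) is the Stirling number of the second kind.
For n = 9, k = 8:
S(9, 8) = 36, so
surj = 8! * 36 = 40320 * 36 = 1451520.

1451520


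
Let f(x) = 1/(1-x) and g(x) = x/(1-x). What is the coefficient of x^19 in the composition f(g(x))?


First simplify the composition: f(g(x)) = 1/(1 - x/(1-x)) = (1-x)/((1-x) - x) = (1-x)/(1-2x).
Now extract the coefficient. Write (1-x)/(1-2x) = 1/(1-2x) - x/(1-2x).
The coefficient of x^n in 1/(1-2x) is 2^n, and in x/(1-2x) is 2^(n-1) (for n >= 1).
So the coefficient of x^19 is 2^19 - 2^18 = 524288 - 262144 = 262144.

262144


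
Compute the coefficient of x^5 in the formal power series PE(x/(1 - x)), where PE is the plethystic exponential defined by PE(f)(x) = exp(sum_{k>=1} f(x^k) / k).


For f(x) = x/(1 - x) we have
sum_{k>=1} f(x^k) / k = sum_{k>=1} (1/k) * x^k / (1 - x^k) = sum_{k, m >= 1} x^(k m) / k,
which after exponentiating simplifies to
PE(x/(1 - x)) = prod_{k>=1} 1 / (1 - x^k).
This is the generating function for the partition function p(n), so the coefficient of x^5 is p(5).
Computing p(5) by dynamic programming over parts 1, 2, ..., 5: p(5) = 7.

7


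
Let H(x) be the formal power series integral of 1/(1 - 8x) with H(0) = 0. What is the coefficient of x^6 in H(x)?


1/(1 - 8x) = sum_{k>=0} 8^k x^k. Integrating termwise with H(0) = 0:
H(x) = sum_{k>=0} 8^k x^(k+1) / (k+1) = sum_{m>=1} 8^(m-1) x^m / m.
For m = 6: 8^5/6 = 32768/6 = 16384/3.

16384/3


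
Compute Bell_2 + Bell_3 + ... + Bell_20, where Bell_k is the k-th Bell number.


Recall Bell_k counts set partitions of a k-set (with Bell_0 = 1 by convention).
Bell_2 through Bell_20: 2, 5, 15, 52, 203, 877, 4140, 21147, 115975, 678570, 4213597, 27644437, 190899322, 1382958545, 10480142147, 82864869804, 682076806159, 5832742205057, 51724158235372
Sum = 2 + 5 + 15 + 52 + 203 + 877 + 4140 + 21147 + 115975 + 678570 + 4213597 + 27644437 + 190899322 + 1382958545 + 10480142147 + 82864869804 + 682076806159 + 5832742205057 + 51724158235372 = 58333928795426.

58333928795426


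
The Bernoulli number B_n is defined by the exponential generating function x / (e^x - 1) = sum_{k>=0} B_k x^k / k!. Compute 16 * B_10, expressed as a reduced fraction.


Bernoulli numbers can also be computed recursively via B_0 = 1 and sum_{j=0}^{m} C(m+1, j) B_j = 0 for m >= 1. Odd-index Bernoulli numbers vanish for k >= 3.
Computing B_10 = 5/66, so 16 * B_10 = 16 * 5/66 = 40/33.

40/33


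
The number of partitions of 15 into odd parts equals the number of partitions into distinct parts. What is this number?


Computing partitions of 15 into odd parts (1, 3, 5, ...):
Using the generating function prod_{k>=0} 1/(1-x^(2k+1)),
the count is 27

27


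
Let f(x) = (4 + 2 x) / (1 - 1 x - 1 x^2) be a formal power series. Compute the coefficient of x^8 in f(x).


Write f(x) = sum_{k>=0} a_k x^k. Multiplying both sides by 1 - 1 x - 1 x^2 gives
(1 - 1 x - 1 x^2) sum_{k>=0} a_k x^k = 4 + 2 x.
Matching coefficients:
 x^0: a_0 = 4
 x^1: a_1 - 1 a_0 = 2  =>  a_1 = 1*4 + 2 = 6
 x^k (k >= 2): a_k = 1 a_{k-1} + 1 a_{k-2}.
Iterating: a_2 = 10, a_3 = 16, a_4 = 26, a_5 = 42, a_6 = 68, a_7 = 110, a_8 = 178.
So the coefficient of x^8 is 178.

178


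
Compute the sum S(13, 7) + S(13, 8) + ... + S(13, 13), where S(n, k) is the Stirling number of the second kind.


By definition, S(n, k) counts partitions of an n-set into exactly k nonempty blocks.
Computing row n = 13 for k = 7..13:
S(13, k): 5715424, 1899612, 359502, 39325, 2431, 78, 1
Sum = 8016373.

8016373


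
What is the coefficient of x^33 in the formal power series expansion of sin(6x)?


The Maclaurin series is sin(t) = sum_{k>=0} (-1)^k t^(2k+1) / (2k+1)!, so substituting t = 6x, only odd powers of x are nonzero, with coefficient of x^(2k+1) equal to (-1)^k 6^(2k+1) / (2k+1)!.
Write 33 = 2*16 + 1, giving the coefficient (-1)^16 * 6^33 / 33! = 47751966659678405306351616/8683317618811886495518194401280000000 = 1549681956/281797412198567890625.

1549681956/281797412198567890625


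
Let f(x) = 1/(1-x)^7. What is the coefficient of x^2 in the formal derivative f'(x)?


Differentiate: d/dx [ 1/(1-x)^r ] = r / (1-x)^(r+1).
Here r = 7, so f'(x) = 7 / (1-x)^8.
The expansion of 1/(1-x)^(r+1) has coefficient of x^n equal to C(n+r, r).
So the coefficient of x^2 in f'(x) is
7 * C(9, 7) = 7 * 36 = 252

252


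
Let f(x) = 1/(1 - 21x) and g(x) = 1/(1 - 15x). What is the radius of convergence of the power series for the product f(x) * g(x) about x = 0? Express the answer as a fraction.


The radius of 1/(1 - 21x) is 1/21 (nearest singularity at x = 1/21), and the radius of 1/(1 - 15x) is 1/15.
The product f(x)*g(x) = 1/((1 - 21x)(1 - 15x)) has singularities at both 1/21 and 1/15, so its radius of convergence is the distance to the nearest one:
min(1/21, 1/15) = 1/21.

1/21


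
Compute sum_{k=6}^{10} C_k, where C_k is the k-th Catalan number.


C_6 through C_10: 132, 429, 1430, 4862, 16796
Sum = 132 + 429 + 1430 + 4862 + 16796
= 23649

23649


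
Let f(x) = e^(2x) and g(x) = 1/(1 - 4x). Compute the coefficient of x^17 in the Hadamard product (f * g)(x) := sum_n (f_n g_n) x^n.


Expanding: f_k = 2^k/k! (from e^(2x)) and g_k = 4^k (from 1/(1 - 4x)). So the Hadamard coefficient (f * g)_k = 2^k 4^k / k! = (8)^k / k!.
For k = 17: 8^17/17! = 2251799813685248/355687428096000 = 68719476736/10854718875.

68719476736/10854718875


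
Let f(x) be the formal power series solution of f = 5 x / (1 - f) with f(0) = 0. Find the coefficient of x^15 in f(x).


Apply Lagrange inversion: f = 5 x * phi(f) with phi(t) = 1/(1 - t), so
[x^n] f = 5^n * (1/n) [t^(n-1)] phi(t)^n = 5^n * (1/n) [t^(n-1)] (1 - t)^(-n) = 5^n * (1/n) C(2n - 2, n - 1) = 5^n * C_{n-1}.
For n = 15: C_14 = C(28, 14) / 15 = 40116600/15 = 2674440.
With the 5^15 = 30517578125 factor, the coefficient is 30517578125 * 2674440 = 81617431640625000.

81617431640625000


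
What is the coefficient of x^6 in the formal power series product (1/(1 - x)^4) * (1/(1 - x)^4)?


Combine the factors: (1/(1 - x)^4) * (1/(1 - x)^4) = 1/(1 - x)^8.
Then use 1/(1 - x)^r = sum_{k>=0} C(k + r - 1, r - 1) x^k with r = 8 and k = 6:
C(13, 7) = 1716.

1716


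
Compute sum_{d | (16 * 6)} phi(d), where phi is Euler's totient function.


First, 16 * 6 = 96. One classical identity is sum_{d | n} phi(d) = n (each k in [1, n] has a unique gcd with n, and among the k's with gcd(k, n) = n/d there are phi(d) of them). So the sum equals 96. We also verify directly:
Divisors of 96: 1, 2, 3, 4, 6, 8, 12, 16, 24, 32, 48, 96.
phi values: 1, 1, 2, 2, 2, 4, 4, 8, 8, 16, 16, 32.
Sum = 96.

96


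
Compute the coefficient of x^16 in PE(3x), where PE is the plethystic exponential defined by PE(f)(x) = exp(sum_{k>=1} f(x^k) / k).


With f(x) = 3x, the exponent is sum_{k>=1} 3 x^k / k = 3 * (-ln(1 - x)). Exponentiating:
PE(3x) = exp(-3 ln(1 - x)) = 1/(1 - x)^3.
By the negative binomial expansion, [x^n] 1/(1 - x)^3 = C(n + 2, 2).
For n = 16: C(18, 2) = 153.

153


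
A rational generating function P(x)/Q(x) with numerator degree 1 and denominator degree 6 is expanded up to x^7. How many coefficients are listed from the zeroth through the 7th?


Expanding up to x^7 gives the coefficients for x^0, x^1, ..., x^7.
That is 7 + 1 = 8 coefficients in total.

8


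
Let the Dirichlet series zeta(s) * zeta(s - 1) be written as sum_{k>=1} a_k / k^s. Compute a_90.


Convolution gives a_k = sum_{d | k} d * 1 = sum_{d | k} d = sigma(k), the sum of positive divisors of k.
For k = 90, the divisors are 1, 2, 3, 5, 6, 9, 10, 15, 18, 30, 45, 90, so
sigma(90) = 1 + 2 + 3 + 5 + 6 + 9 + 10 + 15 + 18 + 30 + 45 + 90 = 234.

234


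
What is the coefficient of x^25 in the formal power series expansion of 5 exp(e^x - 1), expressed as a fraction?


exp(e^x - 1) is the exponential generating function for the Bell numbers Bell_k: exp(e^x - 1) = sum_{k>=0} Bell_k x^k / k!.
So the coefficient of x^25 in 5 exp(e^x - 1) is 5 Bell_25 / 25!.
Computing: Bell_25 = 4638590332229999353 and 25! = 15511210043330985984000000, giving
5 * 4638590332229999353/15511210043330985984000000 = 356814640940769181/238634000666630553600000.

356814640940769181/238634000666630553600000


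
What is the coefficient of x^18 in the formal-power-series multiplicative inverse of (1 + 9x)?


The inverse is 1/(1 + 9x). Apply the geometric identity 1/(1 - y) = sum_{k>=0} y^k with y = -9x:
1/(1 + 9x) = sum_{k>=0} (-9)^k x^k.
So the coefficient of x^18 is (-9)^18 = 150094635296999121.

150094635296999121


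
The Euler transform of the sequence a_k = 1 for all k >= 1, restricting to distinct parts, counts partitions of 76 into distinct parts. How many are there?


Partitions of 76 into distinct parts can be computed via generating function.
Product (1+x)(1+x^2)(1+x^3)...
The coefficient of x^76 = 53250

53250


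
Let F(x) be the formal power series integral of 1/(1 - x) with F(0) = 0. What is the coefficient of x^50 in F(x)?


1/(1 - x) = sum_{k>=0} x^k. Integrating termwise and using F(0) = 0 gives
F(x) = sum_{k>=0} x^(k+1) / (k+1) = sum_{m>=1} x^m / m = -ln(1 - x).
So the coefficient of x^50 is 1/50 = 1/50.

1/50


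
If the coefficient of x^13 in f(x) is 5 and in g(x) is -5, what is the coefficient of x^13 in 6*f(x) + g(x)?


Scalar multiplication scales coefficients: 6 * 5 = 30.
Then add the g coefficient: 30 + -5
= 25

25


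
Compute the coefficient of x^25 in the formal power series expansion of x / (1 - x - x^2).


Let f(x) = sum_{k>=0} a_k x^k. Multiplying f(x) * (1 - x - x^2) = x and matching coefficients gives a_0 = 0, a_1 = 1, and a_k = a_{k-1} + a_{k-2} for k >= 2. These are the Fibonacci numbers F_k.
Iterating from F_0 = 0, F_1 = 1:
F_0=0, F_1=1, F_2=1, F_3=2, F_4=3, F_5=5, F_6=8, F_7=13, F_8=21, F_9=34, ...
F_25 = 75025.

75025


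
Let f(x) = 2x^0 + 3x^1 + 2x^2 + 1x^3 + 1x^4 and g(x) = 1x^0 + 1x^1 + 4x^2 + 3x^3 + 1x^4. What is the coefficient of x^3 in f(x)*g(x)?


Cauchy product at x^3:
2*3 + 3*4 + 2*1 + 1*1
= 21

21


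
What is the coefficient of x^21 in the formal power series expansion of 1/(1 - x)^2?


The negative binomial / multiset identity is
1/(1 - x)^r = sum_{k>=0} C(k + r - 1, r - 1) x^k.
Here r = 2 and k = 21, so the coefficient is
C(21 + 1, 1) = C(22, 1)
= 22

22
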